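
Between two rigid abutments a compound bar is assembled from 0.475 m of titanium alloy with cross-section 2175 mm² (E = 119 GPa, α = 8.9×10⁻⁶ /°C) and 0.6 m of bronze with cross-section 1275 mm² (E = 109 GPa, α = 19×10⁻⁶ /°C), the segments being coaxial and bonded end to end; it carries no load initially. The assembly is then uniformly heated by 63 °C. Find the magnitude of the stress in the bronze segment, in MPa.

With the walls removed the bar would change length by δ_free = Σ αᵢΔT Lᵢ = 8.9×10⁻⁶×63×475 + 19×10⁻⁶×63×600 = 0.9845 mm.
The walls prevent any net length change, so an axial force P (same in every segment) develops. Compatibility: P · Σ Lᵢ/(AᵢEᵢ) = δ_free.
Σ Lᵢ/(AᵢEᵢ) = 475/(2175×119×10³) + 600/(1275×109×10³) = 6.153×10⁻⁶ mm/N.
Hence P = δ_free / Σ(L/AE) = 0.9845/6.153×10⁻⁶ = 160 kN (compressive).
σ_{bronze} = P / A = 160000 / 1275 = 125.5 MPa.

σ ≈ 126 MPa (compressive)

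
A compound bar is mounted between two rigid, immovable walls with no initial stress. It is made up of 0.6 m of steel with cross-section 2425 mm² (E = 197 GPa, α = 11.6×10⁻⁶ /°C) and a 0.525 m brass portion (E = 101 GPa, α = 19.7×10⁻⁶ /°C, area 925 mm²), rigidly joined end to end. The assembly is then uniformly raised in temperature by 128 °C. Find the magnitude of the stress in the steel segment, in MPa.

σ ≈ 133 MPa (compressive)

If the supports were absent, the total length change would be Σ αᵢΔT Lᵢ = 11.6×10⁻⁶×128×600 + 19.7×10⁻⁶×128×525 = 2.215 mm.
The rigid supports impose zero overall length change; the single axial force P common to all segments must satisfy P Σ Lᵢ/(AᵢEᵢ) = δ_free.
Σ Lᵢ/(AᵢEᵢ) = 600/(2425×197×10³) + 525/(925×101×10³) = 6.875×10⁻⁶ mm/N.
So P = 2.215 / 6.875×10⁻⁶ = 322.1 kN, compressive.
σ_{steel} = P / A = 322100 / 2425 = 132.8 MPa.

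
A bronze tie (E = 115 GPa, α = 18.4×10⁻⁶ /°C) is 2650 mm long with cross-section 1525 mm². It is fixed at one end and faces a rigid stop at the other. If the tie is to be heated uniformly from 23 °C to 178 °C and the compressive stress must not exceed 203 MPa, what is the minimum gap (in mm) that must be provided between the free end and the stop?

With no wall the tie would lengthen by αΔT L = 18.4×10⁻⁶ × 155 × 2650 = 7.558 mm.
At the allowable stress the elastic shortening the wall may impose is σL/E = 203 × 2650 / (115×10³) = 4.678 mm.
So the gap has to take up the difference, g_min = δ_free − σL/E = 7.558 − 4.678 = 2.88 mm.

g ≈ 2.88 mm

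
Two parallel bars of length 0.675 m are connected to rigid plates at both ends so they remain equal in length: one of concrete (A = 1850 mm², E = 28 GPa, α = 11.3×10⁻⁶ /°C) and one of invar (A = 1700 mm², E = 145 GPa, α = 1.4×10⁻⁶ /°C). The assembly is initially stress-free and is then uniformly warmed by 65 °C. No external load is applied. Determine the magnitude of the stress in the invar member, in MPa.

The concrete has the larger α, so on heating it would change length more than the invar if both were free. The rigid plates force a common final length, so the concrete is put into compression and the invar into tension, with equal and opposite forces P (no external load).
Equating the net (thermal + elastic) strains gives |α₁ − α₂|·ΔT = P·[1/(A₁E₁) + 1/(A₂E₂)].
|α₁ − α₂|·ΔT = 9.9×10⁻⁶ × 65 = 0.0006435.
1/(A₁E₁) + 1/(A₂E₂) = 1/(1850×28×10³) + 1/(1700×145×10³) = 2.336×10⁻⁸ N⁻¹.
P = 0.0006435 / 2.336×10⁻⁸ = 27540 N = 27.54 kN.
σ_{invar} = P/A₂ = 27540/1700 = 16.2 MPa, tensile.

σ ≈ 16.2 MPa (tensile)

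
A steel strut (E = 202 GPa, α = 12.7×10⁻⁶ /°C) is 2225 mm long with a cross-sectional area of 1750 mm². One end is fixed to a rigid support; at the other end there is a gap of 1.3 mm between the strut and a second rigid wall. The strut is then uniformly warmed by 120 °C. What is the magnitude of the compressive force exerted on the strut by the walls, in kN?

P ≈ 332 kN

If the wall were absent the strut would grow by αΔT L = 12.7×10⁻⁶ × 120 × 2225 = 3.391 mm.
The gap closes (δ_free > 1.3 mm) and the wall then resists a further 3.391 − 1.3 = 2.091 mm of expansion.
That suppressed elongation corresponds to σ = E·Δ/L = 202×10³ × 2.091/2225 = 189.8 MPa.
Force on the wall = σA = 189.8 × 1750 mm² = 332.2 kN.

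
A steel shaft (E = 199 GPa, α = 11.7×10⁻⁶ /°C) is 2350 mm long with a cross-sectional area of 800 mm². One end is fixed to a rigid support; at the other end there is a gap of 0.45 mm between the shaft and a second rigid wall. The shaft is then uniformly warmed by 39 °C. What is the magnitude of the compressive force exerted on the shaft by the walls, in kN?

Unrestrained expansion: δ_free = αΔT L = 11.7×10⁻⁶ × 39 × 2350 = 1.072 mm.
This exceeds the 0.45 mm gap, so the wall pushes back. The portion of expansion that must be recovered elastically is δ_free − gap = 1.072 − 0.45 = 0.6223 mm.
That suppressed elongation corresponds to σ = E·Δ/L = 199×10³ × 0.6223/2350 = 52.7 MPa.
Force on the wall = σA = 52.7 × 800 mm² = 42.16 kN.

P ≈ 42.2 kN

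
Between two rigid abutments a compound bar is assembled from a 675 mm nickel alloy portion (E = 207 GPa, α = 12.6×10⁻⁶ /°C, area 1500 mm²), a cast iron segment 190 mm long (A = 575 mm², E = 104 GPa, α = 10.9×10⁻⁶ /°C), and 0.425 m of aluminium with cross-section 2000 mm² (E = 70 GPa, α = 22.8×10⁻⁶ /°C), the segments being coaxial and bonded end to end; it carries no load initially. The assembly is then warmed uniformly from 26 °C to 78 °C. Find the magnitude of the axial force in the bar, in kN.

P ≈ 126 kN (compressive)

Free thermal expansion of the whole bar: Σ αᵢΔT Lᵢ = 12.6×10⁻⁶×52×675 + 10.9×10⁻⁶×52×190 + 22.8×10⁻⁶×52×425 = 1.054 mm.
The walls prevent any net length change, so an axial force P (same in every segment) develops. Compatibility: P · Σ Lᵢ/(AᵢEᵢ) = δ_free.
Σ Lᵢ/(AᵢEᵢ) = 675/(1500×207×10³) + 190/(575×104×10³) + 425/(2000×70×10³) = 8.387×10⁻⁶ mm/N.
So P = 1.054 / 8.387×10⁻⁶ = 125.7 kN, compressive.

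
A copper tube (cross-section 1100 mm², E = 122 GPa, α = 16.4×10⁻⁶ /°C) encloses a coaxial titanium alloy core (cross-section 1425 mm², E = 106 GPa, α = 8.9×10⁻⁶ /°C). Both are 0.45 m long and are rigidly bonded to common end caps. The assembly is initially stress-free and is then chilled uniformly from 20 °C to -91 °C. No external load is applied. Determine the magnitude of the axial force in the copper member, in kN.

Both members must finish at the same length. With the larger α, the copper tends to over-contract; the plates restrain it, putting the copper in tension and the titanium alloy in compression. With no external load the two internal forces are equal and opposite, magnitude P.
Compatibility of the two members (thermal + elastic change equal): (α₁ − α₂)ΔT = P·[1/(A₁E₁) + 1/(A₂E₂)].
|α₁ − α₂|·ΔT = 7.5×10⁻⁶ × 111 = 0.0008325.
1/(A₁E₁) + 1/(A₂E₂) = 1/(1100×122×10³) + 1/(1425×106×10³) = 1.407×10⁻⁸ N⁻¹.
So P = 0.0008325 / 1.407×10⁻⁸ = 59.16 kN.

P ≈ 59.2 kN (tensile in the copper)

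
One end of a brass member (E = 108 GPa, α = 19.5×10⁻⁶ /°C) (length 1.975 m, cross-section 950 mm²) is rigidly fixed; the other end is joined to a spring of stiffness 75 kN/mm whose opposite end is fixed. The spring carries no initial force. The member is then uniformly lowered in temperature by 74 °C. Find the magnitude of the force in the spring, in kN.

Free thermal contraction: δ_free = αΔT L = 19.5×10⁻⁶ × 74 × 1975 = 2.85 mm.
With a force P in the spring, the elastic change of the member is PL/(AE) and that of the spring is P/k; compatibility requires their sum to equal δ_free.
So P = δ_free / [L/(AE) + 1/k] = 2.85 / [ 1975/(950×108×10³) + 1/(75×10³) ].
P = 2.85 / 3.258×10⁻⁵ = 87470 N.

P ≈ 87.5 kN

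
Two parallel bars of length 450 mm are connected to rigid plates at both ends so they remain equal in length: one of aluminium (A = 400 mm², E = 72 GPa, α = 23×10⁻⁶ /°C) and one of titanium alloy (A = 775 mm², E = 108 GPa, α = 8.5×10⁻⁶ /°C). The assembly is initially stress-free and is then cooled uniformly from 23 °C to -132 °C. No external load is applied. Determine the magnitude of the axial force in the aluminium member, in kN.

Both members must finish at the same length. With the larger α, the aluminium tends to over-contract; the plates restrain it, putting the aluminium in tension and the titanium alloy in compression. With no external load the two internal forces are equal and opposite, magnitude P.
Equating the net (thermal + elastic) strains gives |α₁ − α₂|·ΔT = P·[1/(A₁E₁) + 1/(A₂E₂)].
|α₁ − α₂|·ΔT = 14.5×10⁻⁶ × 155 = 0.002247.
1/(A₁E₁) + 1/(A₂E₂) = 1/(400×72×10³) + 1/(775×108×10³) = 4.667×10⁻⁸ N⁻¹.
P = 0.002247 / 4.667×10⁻⁸ = 48160 N = 48.16 kN.

P ≈ 48.2 kN (tensile in the aluminium)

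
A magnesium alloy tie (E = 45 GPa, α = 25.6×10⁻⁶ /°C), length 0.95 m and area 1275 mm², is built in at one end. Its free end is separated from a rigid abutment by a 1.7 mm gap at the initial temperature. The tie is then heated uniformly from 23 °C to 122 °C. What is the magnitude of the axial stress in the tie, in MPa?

Free thermal elongation = αΔT L = 25.6×10⁻⁶ × 99 × 950 = 2.408 mm.
The gap closes (δ_free > 1.7 mm) and the wall then resists a further 2.408 − 1.7 = 0.7077 mm of expansion.
So σ = E(δ_free − g)/L = 45×10³ × 0.7077/950 = 33.52 MPa.

σ ≈ 33.5 MPa (compressive)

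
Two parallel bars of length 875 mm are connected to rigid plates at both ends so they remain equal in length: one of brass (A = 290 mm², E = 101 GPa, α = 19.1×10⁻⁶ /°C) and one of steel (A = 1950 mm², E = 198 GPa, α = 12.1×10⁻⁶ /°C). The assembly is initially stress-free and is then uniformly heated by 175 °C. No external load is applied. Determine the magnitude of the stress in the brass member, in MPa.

Both members must finish at the same length. With the larger α, the brass tends to over-expand; the plates restrain it, putting the brass in compression and the steel in tension. With no external load the two internal forces are equal and opposite, magnitude P.
Equating the net (thermal + elastic) strains gives |α₁ − α₂|·ΔT = P·[1/(A₁E₁) + 1/(A₂E₂)].
|α₁ − α₂|·ΔT = 7×10⁻⁶ × 175 = 0.001225.
1/(A₁E₁) + 1/(A₂E₂) = 1/(290×101×10³) + 1/(1950×198×10³) = 3.673×10⁻⁸ N⁻¹.
P = 0.001225 / 3.673×10⁻⁸ = 33350 N = 33.35 kN.
σ_{brass} = P/A₁ = 33350/290 = 115 MPa, compressive.

σ ≈ 115 MPa (compressive)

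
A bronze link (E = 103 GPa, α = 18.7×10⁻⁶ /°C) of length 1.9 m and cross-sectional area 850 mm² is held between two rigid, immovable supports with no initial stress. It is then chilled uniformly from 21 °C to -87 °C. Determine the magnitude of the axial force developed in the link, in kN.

Full restraint means ε = 0, so the stress is σ = EαΔT = 103×10³ × 18.7×10⁻⁶ × 108 = 208 MPa.
P = AEαΔT = 850 × 103×10³ × 18.7×10⁻⁶ × 108 = 176.8 kN (tensile).

P ≈ 177 kN (tensile)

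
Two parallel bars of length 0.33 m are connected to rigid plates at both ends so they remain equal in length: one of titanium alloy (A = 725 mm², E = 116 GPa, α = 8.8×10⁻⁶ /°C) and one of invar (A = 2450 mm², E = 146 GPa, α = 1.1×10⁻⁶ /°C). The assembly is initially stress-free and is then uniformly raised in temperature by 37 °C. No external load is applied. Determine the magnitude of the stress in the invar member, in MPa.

σ ≈ 7.92 MPa (tensile)

The titanium alloy has the larger α, so on heating it would change length more than the invar if both were free. The rigid plates force a common final length, so the titanium alloy is put into compression and the invar into tension, with equal and opposite forces P (no external load).
Setting the final lengths equal and cancelling L: (α₁ − α₂)ΔT = P/(A₁E₁) + P/(A₂E₂).
|α₁ − α₂|·ΔT = 7.7×10⁻⁶ × 37 = 0.0002849.
1/(A₁E₁) + 1/(A₂E₂) = 1/(725×116×10³) + 1/(2450×146×10³) = 1.469×10⁻⁸ N⁻¹.
P = 0.0002849 / 1.469×10⁻⁸ = 19400 N = 19.4 kN.
σ_{invar} = P/A₂ = 19400/2450 = 7.918 MPa, tensile.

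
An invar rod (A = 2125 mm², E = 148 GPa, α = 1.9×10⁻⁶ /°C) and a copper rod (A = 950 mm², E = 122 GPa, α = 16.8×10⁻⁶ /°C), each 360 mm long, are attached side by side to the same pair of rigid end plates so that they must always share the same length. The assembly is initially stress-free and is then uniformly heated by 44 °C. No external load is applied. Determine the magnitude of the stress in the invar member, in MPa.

Both members must finish at the same length. With the larger α, the copper tends to over-expand; the plates restrain it, putting the copper in compression and the invar in tension. With no external load the two internal forces are equal and opposite, magnitude P.
Equating the net (thermal + elastic) strains gives |α₁ − α₂|·ΔT = P·[1/(A₁E₁) + 1/(A₂E₂)].
|α₁ − α₂|·ΔT = 14.9×10⁻⁶ × 44 = 0.0006556.
1/(A₁E₁) + 1/(A₂E₂) = 1/(2125×148×10³) + 1/(950×122×10³) = 1.181×10⁻⁸ N⁻¹.
So P = 0.0006556 / 1.181×10⁻⁸ = 55.52 kN.
σ_{invar} = P/A₁ = 55520/2125 = 26.13 MPa, tensile.

σ ≈ 26.1 MPa (tensile)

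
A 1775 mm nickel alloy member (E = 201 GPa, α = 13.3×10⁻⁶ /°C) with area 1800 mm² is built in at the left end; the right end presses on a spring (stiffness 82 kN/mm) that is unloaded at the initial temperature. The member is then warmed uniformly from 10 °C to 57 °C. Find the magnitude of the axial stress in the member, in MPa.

If the spring were absent the member would lengthen by αΔT L = 13.3×10⁻⁶ × 47 × 1775 = 1.11 mm.
With a force P in the spring, the elastic change of the member is PL/(AE) and that of the spring is P/k; compatibility requires their sum to equal δ_free.
P [ L/(AE) + 1/k ] = δ_free → P [ 1775/(1800×201×10³) + 1/(82×10³) ] = 1.11.
P = 1.11 / 1.71×10⁻⁵ = 64880 N.
σ = P/A = 64880/1800 = 36.05 MPa.

σ ≈ 36 MPa (compressive)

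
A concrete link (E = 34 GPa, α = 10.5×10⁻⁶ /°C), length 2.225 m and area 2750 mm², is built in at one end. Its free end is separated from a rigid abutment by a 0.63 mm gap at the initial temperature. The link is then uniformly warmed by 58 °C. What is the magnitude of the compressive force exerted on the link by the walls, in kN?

Free thermal elongation = αΔT L = 10.5×10⁻⁶ × 58 × 2225 = 1.355 mm.
This exceeds the 0.63 mm gap, so the wall pushes back. The portion of expansion that must be recovered elastically is δ_free − gap = 1.355 − 0.63 = 0.725 mm.
So σ = E(δ_free − g)/L = 34×10³ × 0.725/2225 = 11.08 MPa.
P = σA = 11.08 × 2750 = 30.47 kN.

P ≈ 30.5 kN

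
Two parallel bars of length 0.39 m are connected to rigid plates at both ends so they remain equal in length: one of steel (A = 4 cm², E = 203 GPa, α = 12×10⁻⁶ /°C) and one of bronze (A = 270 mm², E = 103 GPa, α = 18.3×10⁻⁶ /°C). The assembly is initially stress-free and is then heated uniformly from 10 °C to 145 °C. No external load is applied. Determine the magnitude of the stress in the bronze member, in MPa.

Both members must finish at the same length. With the larger α, the bronze tends to over-expand; the plates restrain it, putting the bronze in compression and the steel in tension. With no external load the two internal forces are equal and opposite, magnitude P.
Setting the final lengths equal and cancelling L: (α₁ − α₂)ΔT = P/(A₁E₁) + P/(A₂E₂).
|α₁ − α₂|·ΔT = 6.3×10⁻⁶ × 135 = 0.0008505.
1/(A₁E₁) + 1/(A₂E₂) = 1/(400×203×10³) + 1/(270×103×10³) = 4.827×10⁻⁸ N⁻¹.
P = 0.0008505 / 4.827×10⁻⁸ = 17620 N = 17.62 kN.
σ_{bronze} = P/A₂ = 17620/270 = 65.25 MPa, compressive.

σ ≈ 65.3 MPa (compressive)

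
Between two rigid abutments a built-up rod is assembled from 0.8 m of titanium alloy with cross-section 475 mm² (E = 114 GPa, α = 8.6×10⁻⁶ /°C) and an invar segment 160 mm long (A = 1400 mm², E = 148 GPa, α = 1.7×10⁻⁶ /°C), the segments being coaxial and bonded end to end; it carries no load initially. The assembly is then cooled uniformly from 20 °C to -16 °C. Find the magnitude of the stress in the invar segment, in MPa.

Free thermal contraction of the whole bar: Σ αᵢΔT Lᵢ = 8.6×10⁻⁶×36×800 + 1.7×10⁻⁶×36×160 = 0.2575 mm.
Since the ends are fixed, an axial force P builds up, equal in every segment, with P · Σ Lᵢ/(AᵢEᵢ) = δ_free.
Σ Lᵢ/(AᵢEᵢ) = 800/(475×114×10³) + 160/(1400×148×10³) = 1.555×10⁻⁵ mm/N.
So P = 0.2575 / 1.555×10⁻⁵ = 16.56 kN, tensile.
σ_{invar} = P / A = 16560 / 1400 = 11.83 MPa.

σ ≈ 11.8 MPa (tensile)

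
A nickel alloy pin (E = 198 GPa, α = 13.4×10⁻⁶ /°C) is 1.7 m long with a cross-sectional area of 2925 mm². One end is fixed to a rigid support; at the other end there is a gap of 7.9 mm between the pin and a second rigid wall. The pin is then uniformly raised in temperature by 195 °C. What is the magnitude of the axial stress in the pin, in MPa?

σ ≈ 0 MPa

Free thermal elongation = αΔT L = 13.4×10⁻⁶ × 195 × 1700 = 4.442 mm.
This is smaller than the 7.9 mm clearance, so the pin expands freely without reaching the stop — the stress is zero.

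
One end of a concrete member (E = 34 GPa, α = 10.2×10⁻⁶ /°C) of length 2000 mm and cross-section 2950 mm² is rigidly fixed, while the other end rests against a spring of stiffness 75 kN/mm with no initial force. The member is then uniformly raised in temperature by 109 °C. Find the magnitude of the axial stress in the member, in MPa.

The unrestrained thermal change is αΔT L = 10.2×10⁻⁶ × 109 × 2000 = 2.224 mm.
With a force P in the spring, the elastic change of the member is PL/(AE) and that of the spring is P/k; compatibility requires their sum to equal δ_free.
So P = δ_free / [L/(AE) + 1/k] = 2.224 / [ 2000/(2950×34×10³) + 1/(75×10³) ].
P = 2.224 / 3.327×10⁻⁵ = 66830 N.
σ = P/A = 66830/2950 = 22.65 MPa.

σ ≈ 22.7 MPa (compressive)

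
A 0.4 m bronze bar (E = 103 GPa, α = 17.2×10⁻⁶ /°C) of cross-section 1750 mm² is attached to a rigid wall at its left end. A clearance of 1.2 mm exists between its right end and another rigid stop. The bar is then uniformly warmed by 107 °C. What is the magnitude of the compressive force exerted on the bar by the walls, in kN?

If the wall were absent the bar would grow by αΔT L = 17.2×10⁻⁶ × 107 × 400 = 0.7362 mm.
This is smaller than the 1.2 mm clearance, so the bar expands freely without reaching the stop — the stress is zero.

P ≈ 0 kN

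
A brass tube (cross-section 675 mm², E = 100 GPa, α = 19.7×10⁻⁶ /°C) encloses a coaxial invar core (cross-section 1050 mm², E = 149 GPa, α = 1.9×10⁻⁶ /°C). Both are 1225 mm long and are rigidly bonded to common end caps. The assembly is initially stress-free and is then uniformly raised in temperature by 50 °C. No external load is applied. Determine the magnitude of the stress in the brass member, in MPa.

Equilibrium of a rigid end plate with no external load gives equal and opposite internal forces ±P in the two members. Since α_{brass} > α_{invar}, heating drives the brass into compression and the invar into tension.
Compatibility of the two members (thermal + elastic change equal): (α₁ − α₂)ΔT = P·[1/(A₁E₁) + 1/(A₂E₂)].
|α₁ − α₂|·ΔT = 17.8×10⁻⁶ × 50 = 0.00089.
1/(A₁E₁) + 1/(A₂E₂) = 1/(675×100×10³) + 1/(1050×149×10³) = 2.121×10⁻⁸ N⁻¹.
P = 0.00089 / 2.121×10⁻⁸ = 41970 N = 41.97 kN.
σ_{brass} = P/A₁ = 41970/675 = 62.17 MPa, compressive.

σ ≈ 62.2 MPa (compressive)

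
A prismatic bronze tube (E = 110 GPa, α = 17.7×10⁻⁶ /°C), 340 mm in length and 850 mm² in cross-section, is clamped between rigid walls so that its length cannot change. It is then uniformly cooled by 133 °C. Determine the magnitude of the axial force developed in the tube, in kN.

The ends cannot move, so σ = EαΔT = 110×10³ × 17.7×10⁻⁶ × 133 = 259 MPa.
Axial force P = σA = 259 × 850 = 220100 N = 220.1 kN, tensile.

P ≈ 220 kN (tensile)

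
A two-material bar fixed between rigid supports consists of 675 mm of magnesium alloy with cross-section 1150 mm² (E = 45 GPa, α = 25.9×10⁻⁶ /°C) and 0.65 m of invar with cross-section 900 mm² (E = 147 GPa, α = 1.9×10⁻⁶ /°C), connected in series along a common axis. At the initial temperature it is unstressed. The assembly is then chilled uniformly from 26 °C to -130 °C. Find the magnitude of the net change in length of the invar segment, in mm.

Free thermal contraction of the whole bar: Σ αᵢΔT Lᵢ = 25.9×10⁻⁶×156×675 + 1.9×10⁻⁶×156×650 = 2.92 mm.
The rigid supports impose zero overall length change; the single axial force P common to all segments must satisfy P Σ Lᵢ/(AᵢEᵢ) = δ_free.
The series flexibility is Σ Lᵢ/(AᵢEᵢ) = 675/(1150×45×10³) + 650/(900×147×10³) = 1.796×10⁻⁵ mm/N.
P = 2.92 / 1.796×10⁻⁵ = 162600 N = 162.6 kN, tensile.
For the invar segment, free thermal change = 1.9×10⁻⁶×156×650 = 0.1927 mm and elastic change from P = 162600×650/(900×147×10³) = 0.7989 mm; these oppose, so the net change is 0.606 mm (segment lengthens).

|ΔL| ≈ 0.606 mm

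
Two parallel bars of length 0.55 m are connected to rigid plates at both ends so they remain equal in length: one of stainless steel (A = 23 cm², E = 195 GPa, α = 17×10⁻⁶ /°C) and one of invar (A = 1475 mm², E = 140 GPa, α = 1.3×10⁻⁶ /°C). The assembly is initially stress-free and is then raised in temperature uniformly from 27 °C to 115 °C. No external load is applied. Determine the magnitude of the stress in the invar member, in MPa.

σ ≈ 132 MPa (tensile)

Equilibrium of a rigid end plate with no external load gives equal and opposite internal forces ±P in the two members. Since α_{stainless steel} > α_{invar}, heating drives the stainless steel into compression and the invar into tension.
Equating the net (thermal + elastic) strains gives |α₁ − α₂|·ΔT = P·[1/(A₁E₁) + 1/(A₂E₂)].
|α₁ − α₂|·ΔT = 15.7×10⁻⁶ × 88 = 0.001382.
1/(A₁E₁) + 1/(A₂E₂) = 1/(2300×195×10³) + 1/(1475×140×10³) = 7.072×10⁻⁹ N⁻¹.
So P = 0.001382 / 7.072×10⁻⁹ = 195.4 kN.
σ_{invar} = P/A₂ = 195400/1475 = 132.4 MPa, tensile.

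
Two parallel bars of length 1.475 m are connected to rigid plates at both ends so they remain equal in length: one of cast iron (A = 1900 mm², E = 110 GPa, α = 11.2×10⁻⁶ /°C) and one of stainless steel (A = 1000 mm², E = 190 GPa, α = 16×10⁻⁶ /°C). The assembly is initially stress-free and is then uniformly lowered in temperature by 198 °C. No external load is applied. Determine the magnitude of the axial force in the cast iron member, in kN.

Equilibrium of a rigid end plate with no external load gives equal and opposite internal forces ±P in the two members. Since α_{stainless steel} > α_{cast iron}, cooling drives the stainless steel into tension and the cast iron into compression.
Equating the net (thermal + elastic) strains gives |α₁ − α₂|·ΔT = P·[1/(A₁E₁) + 1/(A₂E₂)].
|α₁ − α₂|·ΔT = 4.8×10⁻⁶ × 198 = 0.0009504.
1/(A₁E₁) + 1/(A₂E₂) = 1/(1900×110×10³) + 1/(1000×190×10³) = 1.005×10⁻⁸ N⁻¹.
P = 0.0009504 / 1.005×10⁻⁸ = 94590 N = 94.59 kN.

P ≈ 94.6 kN (compressive in the cast iron)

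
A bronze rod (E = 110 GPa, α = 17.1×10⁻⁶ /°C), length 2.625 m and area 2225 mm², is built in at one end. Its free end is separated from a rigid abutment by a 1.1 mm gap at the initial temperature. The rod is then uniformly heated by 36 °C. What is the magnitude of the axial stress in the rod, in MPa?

σ ≈ 21.6 MPa (compressive)

Free thermal elongation = αΔT L = 17.1×10⁻⁶ × 36 × 2625 = 1.616 mm.
This exceeds the 1.1 mm gap, so the wall pushes back. The portion of expansion that must be recovered elastically is δ_free − gap = 1.616 − 1.1 = 0.516 mm.
Compatibility: PL/(AE) = 0.516 mm, so σ = P/A = E × (0.516/2625) = 21.62 MPa.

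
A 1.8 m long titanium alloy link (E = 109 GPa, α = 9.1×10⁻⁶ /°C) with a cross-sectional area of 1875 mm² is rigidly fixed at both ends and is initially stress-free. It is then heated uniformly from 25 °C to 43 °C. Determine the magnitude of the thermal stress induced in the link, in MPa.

σ ≈ 17.9 MPa (compressive)

With length fixed, the mechanical strain must cancel the thermal strain αΔT = 9.1×10⁻⁶ × 18 = 163.8×10⁻⁶.
σ = EαΔT = 109×10³ × 9.1×10⁻⁶ × 18 = 17.85 MPa (compressive; the link is trying to expand).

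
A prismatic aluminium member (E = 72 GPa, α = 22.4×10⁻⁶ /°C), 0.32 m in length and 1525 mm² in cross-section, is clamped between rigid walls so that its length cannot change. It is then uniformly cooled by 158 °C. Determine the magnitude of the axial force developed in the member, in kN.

The ends cannot move, so σ = EαΔT = 72×10³ × 22.4×10⁻⁶ × 158 = 254.8 MPa.
Axial force P = σA = 254.8 × 1525 = 388600 N = 388.6 kN, tensile.

P ≈ 389 kN (tensile)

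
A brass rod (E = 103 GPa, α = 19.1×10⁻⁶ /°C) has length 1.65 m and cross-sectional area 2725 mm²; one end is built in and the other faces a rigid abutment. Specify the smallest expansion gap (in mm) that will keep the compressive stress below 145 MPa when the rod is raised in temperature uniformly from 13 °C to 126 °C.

With no wall the rod would lengthen by αΔT L = 19.1×10⁻⁶ × 113 × 1650 = 3.561 mm.
A stress of 145 MPa corresponds to the wall pushing the rod back by σL/E = 145×1650/(103×10³) = 2.323 mm.
So the gap has to take up the difference, g_min = δ_free − σL/E = 3.561 − 2.323 = 1.238 mm.

g ≈ 1.24 mm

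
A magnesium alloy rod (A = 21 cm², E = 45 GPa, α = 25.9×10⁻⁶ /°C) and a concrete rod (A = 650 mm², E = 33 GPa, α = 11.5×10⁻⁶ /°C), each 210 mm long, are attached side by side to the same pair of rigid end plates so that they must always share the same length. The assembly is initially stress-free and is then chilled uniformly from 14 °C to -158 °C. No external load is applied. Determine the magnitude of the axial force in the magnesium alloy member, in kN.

P ≈ 43.3 kN (tensile in the magnesium alloy)

Both members must finish at the same length. With the larger α, the magnesium alloy tends to over-contract; the plates restrain it, putting the magnesium alloy in tension and the concrete in compression. With no external load the two internal forces are equal and opposite, magnitude P.
Equating the net (thermal + elastic) strains gives |α₁ − α₂|·ΔT = P·[1/(A₁E₁) + 1/(A₂E₂)].
|α₁ − α₂|·ΔT = 14.4×10⁻⁶ × 172 = 0.002477.
1/(A₁E₁) + 1/(A₂E₂) = 1/(2100×45×10³) + 1/(650×33×10³) = 5.72×10⁻⁸ N⁻¹.
P = 0.002477 / 5.72×10⁻⁸ = 43300 N = 43.3 kN.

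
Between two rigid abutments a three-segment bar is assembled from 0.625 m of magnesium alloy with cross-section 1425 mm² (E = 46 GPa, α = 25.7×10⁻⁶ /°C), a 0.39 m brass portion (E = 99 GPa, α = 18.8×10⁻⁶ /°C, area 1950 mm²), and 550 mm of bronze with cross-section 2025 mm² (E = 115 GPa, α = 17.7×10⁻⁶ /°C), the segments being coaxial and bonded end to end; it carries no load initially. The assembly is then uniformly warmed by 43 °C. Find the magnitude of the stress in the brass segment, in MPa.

If the supports were absent, the total length change would be Σ αᵢΔT Lᵢ = 25.7×10⁻⁶×43×625 + 18.8×10⁻⁶×43×390 + 17.7×10⁻⁶×43×550 = 1.425 mm.
Since the ends are fixed, an axial force P builds up, equal in every segment, with P · Σ Lᵢ/(AᵢEᵢ) = δ_free.
Σ Lᵢ/(AᵢEᵢ) = 625/(1425×46×10³) + 390/(1950×99×10³) + 550/(2025×115×10³) = 1.392×10⁻⁵ mm/N.
So P = 1.425 / 1.392×10⁻⁵ = 102.4 kN, compressive.
σ_{brass} = P / A = 102400 / 1950 = 52.49 MPa.

σ ≈ 52.5 MPa (compressive)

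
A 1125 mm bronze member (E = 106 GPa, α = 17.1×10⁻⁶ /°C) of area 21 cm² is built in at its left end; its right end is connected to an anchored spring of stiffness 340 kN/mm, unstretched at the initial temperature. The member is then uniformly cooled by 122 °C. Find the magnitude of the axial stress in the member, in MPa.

σ ≈ 140 MPa (tensile)

The unrestrained thermal change is αΔT L = 17.1×10⁻⁶ × 122 × 1125 = 2.347 mm.
With a force P in the spring, the elastic change of the member is PL/(AE) and that of the spring is P/k; compatibility requires their sum to equal δ_free.
P [ L/(AE) + 1/k ] = δ_free → P [ 1125/(2100×106×10³) + 1/(340×10³) ] = 2.347.
P = 2.347 / 7.995×10⁻⁶ = 293600 N.
σ = P/A = 293600/2100 = 139.8 MPa.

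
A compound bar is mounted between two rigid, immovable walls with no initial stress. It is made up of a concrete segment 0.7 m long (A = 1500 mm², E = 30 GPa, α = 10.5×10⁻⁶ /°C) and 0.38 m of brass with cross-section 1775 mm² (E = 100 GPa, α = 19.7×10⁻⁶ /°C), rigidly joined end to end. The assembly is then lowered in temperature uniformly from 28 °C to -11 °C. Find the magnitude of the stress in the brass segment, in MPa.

σ ≈ 18.4 MPa (tensile)

Free thermal contraction of the whole bar: Σ αᵢΔT Lᵢ = 10.5×10⁻⁶×39×700 + 19.7×10⁻⁶×39×380 = 0.5786 mm.
The rigid supports impose zero overall length change; the single axial force P common to all segments must satisfy P Σ Lᵢ/(AᵢEᵢ) = δ_free.
The series flexibility is Σ Lᵢ/(AᵢEᵢ) = 700/(1500×30×10³) + 380/(1775×100×10³) = 1.77×10⁻⁵ mm/N.
P = 0.5786 / 1.77×10⁻⁵ = 32700 N = 32.7 kN, tensile.
σ_{brass} = P / A = 32700 / 1775 = 18.42 MPa.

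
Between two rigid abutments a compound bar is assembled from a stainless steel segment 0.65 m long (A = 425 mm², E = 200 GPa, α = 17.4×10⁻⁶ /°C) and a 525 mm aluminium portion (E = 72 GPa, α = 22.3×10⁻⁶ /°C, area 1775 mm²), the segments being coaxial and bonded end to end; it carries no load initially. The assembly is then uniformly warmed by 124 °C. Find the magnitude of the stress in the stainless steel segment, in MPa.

With the walls removed the bar would change length by δ_free = Σ αᵢΔT Lᵢ = 17.4×10⁻⁶×124×650 + 22.3×10⁻⁶×124×525 = 2.854 mm.
The rigid supports impose zero overall length change; the single axial force P common to all segments must satisfy P Σ Lᵢ/(AᵢEᵢ) = δ_free.
The series flexibility is Σ Lᵢ/(AᵢEᵢ) = 650/(425×200×10³) + 525/(1775×72×10³) = 1.176×10⁻⁵ mm/N.
Hence P = δ_free / Σ(L/AE) = 2.854/1.176×10⁻⁵ = 242.8 kN (compressive).
σ_{stainless steel} = P / A = 242800 / 425 = 571.3 MPa.

σ ≈ 571 MPa (compressive)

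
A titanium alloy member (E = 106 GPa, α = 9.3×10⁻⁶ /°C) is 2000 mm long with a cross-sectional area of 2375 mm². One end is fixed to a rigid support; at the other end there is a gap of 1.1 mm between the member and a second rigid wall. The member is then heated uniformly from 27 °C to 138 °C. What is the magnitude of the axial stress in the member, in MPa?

σ ≈ 51.1 MPa (compressive)

Unrestrained expansion: δ_free = αΔT L = 9.3×10⁻⁶ × 111 × 2000 = 2.065 mm.
After closing the 1.1 mm clearance, 2.065 − 1.1 = 0.9646 mm of expansion remains to be suppressed by the wall.
That suppressed elongation corresponds to σ = E·Δ/L = 106×10³ × 0.9646/2000 = 51.12 MPa.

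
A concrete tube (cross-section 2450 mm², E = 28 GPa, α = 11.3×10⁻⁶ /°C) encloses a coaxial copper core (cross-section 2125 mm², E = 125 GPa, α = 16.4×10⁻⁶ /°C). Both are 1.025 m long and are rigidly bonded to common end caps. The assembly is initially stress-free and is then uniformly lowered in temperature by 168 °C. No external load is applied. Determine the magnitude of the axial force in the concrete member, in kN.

Both members must finish at the same length. With the larger α, the copper tends to over-contract; the plates restrain it, putting the copper in tension and the concrete in compression. With no external load the two internal forces are equal and opposite, magnitude P.
Compatibility of the two members (thermal + elastic change equal): (α₁ − α₂)ΔT = P·[1/(A₁E₁) + 1/(A₂E₂)].
|α₁ − α₂|·ΔT = 5.1×10⁻⁶ × 168 = 0.0008568.
1/(A₁E₁) + 1/(A₂E₂) = 1/(2450×28×10³) + 1/(2125×125×10³) = 1.834×10⁻⁸ N⁻¹.
P = 0.0008568 / 1.834×10⁻⁸ = 46710 N = 46.71 kN.

P ≈ 46.7 kN (compressive in the concrete)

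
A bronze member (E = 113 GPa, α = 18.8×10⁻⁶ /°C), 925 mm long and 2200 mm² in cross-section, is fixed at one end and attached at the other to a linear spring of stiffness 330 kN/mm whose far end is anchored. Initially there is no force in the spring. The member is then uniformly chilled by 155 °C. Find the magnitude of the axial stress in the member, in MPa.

σ ≈ 181 MPa (tensile)

If the spring were absent the member would shorten by αΔT L = 18.8×10⁻⁶ × 155 × 925 = 2.695 mm.
Let P be the tensile force in the spring. The member extends elastically by PL/(AE) and the spring stretches by P/k; together these equal δ_free.
So P = δ_free / [L/(AE) + 1/k] = 2.695 / [ 925/(2200×113×10³) + 1/(330×10³) ].
P = 2.695 / 6.751×10⁻⁶ = 399300 N.
σ = P/A = 399300/2200 = 181.5 MPa.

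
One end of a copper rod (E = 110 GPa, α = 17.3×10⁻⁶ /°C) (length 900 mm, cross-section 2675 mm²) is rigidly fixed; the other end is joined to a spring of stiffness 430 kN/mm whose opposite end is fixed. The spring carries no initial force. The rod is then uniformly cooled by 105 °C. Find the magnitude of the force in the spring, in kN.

The unrestrained thermal change is αΔT L = 17.3×10⁻⁶ × 105 × 900 = 1.635 mm.
With a force P in the spring, the elastic change of the rod is PL/(AE) and that of the spring is P/k; compatibility requires their sum to equal δ_free.
P [ L/(AE) + 1/k ] = δ_free → P [ 900/(2675×110×10³) + 1/(430×10³) ] = 1.635.
P = 1.635 / 5.384×10⁻⁶ = 303600 N.

P ≈ 304 kN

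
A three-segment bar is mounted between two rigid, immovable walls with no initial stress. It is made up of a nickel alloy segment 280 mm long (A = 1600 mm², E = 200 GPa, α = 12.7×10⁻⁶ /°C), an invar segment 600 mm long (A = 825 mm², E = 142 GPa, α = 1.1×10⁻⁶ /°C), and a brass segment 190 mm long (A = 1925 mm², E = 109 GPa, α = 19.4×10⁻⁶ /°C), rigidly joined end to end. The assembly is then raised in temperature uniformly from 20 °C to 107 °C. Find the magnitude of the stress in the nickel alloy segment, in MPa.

With the walls removed the bar would change length by δ_free = Σ αᵢΔT Lᵢ = 12.7×10⁻⁶×87×280 + 1.1×10⁻⁶×87×600 + 19.4×10⁻⁶×87×190 = 0.6875 mm.
The walls prevent any net length change, so an axial force P (same in every segment) develops. Compatibility: P · Σ Lᵢ/(AᵢEᵢ) = δ_free.
Σ Lᵢ/(AᵢEᵢ) = 280/(1600×200×10³) + 600/(825×142×10³) + 190/(1925×109×10³) = 6.902×10⁻⁶ mm/N.
Hence P = δ_free / Σ(L/AE) = 0.6875/6.902×10⁻⁶ = 99.6 kN (compressive).
σ_{nickel alloy} = P / A = 99600 / 1600 = 62.25 MPa.

σ ≈ 62.3 MPa (compressive)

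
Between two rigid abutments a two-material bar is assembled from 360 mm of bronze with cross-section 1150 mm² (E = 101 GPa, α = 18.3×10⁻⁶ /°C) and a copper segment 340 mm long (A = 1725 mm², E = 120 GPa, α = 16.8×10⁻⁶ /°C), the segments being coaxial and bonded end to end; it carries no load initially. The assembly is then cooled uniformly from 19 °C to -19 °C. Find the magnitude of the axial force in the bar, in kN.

Free thermal contraction of the whole bar: Σ αᵢΔT Lᵢ = 18.3×10⁻⁶×38×360 + 16.8×10⁻⁶×38×340 = 0.4674 mm.
Since the ends are fixed, an axial force P builds up, equal in every segment, with P · Σ Lᵢ/(AᵢEᵢ) = δ_free.
Σ Lᵢ/(AᵢEᵢ) = 360/(1150×101×10³) + 340/(1725×120×10³) = 4.742×10⁻⁶ mm/N.
Hence P = δ_free / Σ(L/AE) = 0.4674/4.742×10⁻⁶ = 98.57 kN (tensile).

P ≈ 98.6 kN (tensile)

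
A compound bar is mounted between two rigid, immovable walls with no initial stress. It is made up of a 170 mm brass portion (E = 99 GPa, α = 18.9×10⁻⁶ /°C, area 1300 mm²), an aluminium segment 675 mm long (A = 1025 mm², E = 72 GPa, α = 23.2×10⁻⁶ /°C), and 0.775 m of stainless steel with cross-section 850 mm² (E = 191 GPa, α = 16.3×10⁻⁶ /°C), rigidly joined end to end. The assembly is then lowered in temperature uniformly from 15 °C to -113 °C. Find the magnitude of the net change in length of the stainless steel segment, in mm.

If the supports were absent, the total length change would be Σ αᵢΔT Lᵢ = 18.9×10⁻⁶×128×170 + 23.2×10⁻⁶×128×675 + 16.3×10⁻⁶×128×775 = 4.033 mm.
Since the ends are fixed, an axial force P builds up, equal in every segment, with P · Σ Lᵢ/(AᵢEᵢ) = δ_free.
The series flexibility is Σ Lᵢ/(AᵢEᵢ) = 170/(1300×99×10³) + 675/(1025×72×10³) + 775/(850×191×10³) = 1.524×10⁻⁵ mm/N.
So P = 4.033 / 1.524×10⁻⁵ = 264.6 kN, tensile.
For the stainless steel segment, free thermal change = 16.3×10⁻⁶×128×775 = 1.617 mm and elastic change from P = 264600×775/(850×191×10³) = 1.263 mm; these oppose, so the net change is 0.354 mm (segment shortens).

|ΔL| ≈ 0.354 mm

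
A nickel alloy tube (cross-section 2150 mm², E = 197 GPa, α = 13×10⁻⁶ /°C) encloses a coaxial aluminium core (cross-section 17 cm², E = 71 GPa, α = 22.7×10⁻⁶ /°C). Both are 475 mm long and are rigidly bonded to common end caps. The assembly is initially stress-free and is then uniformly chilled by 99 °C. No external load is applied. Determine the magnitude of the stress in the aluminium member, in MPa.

The aluminium has the larger α, so on cooling it would change length more than the nickel alloy if both were free. The rigid plates force a common final length, so the aluminium is put into tension and the nickel alloy into compression, with equal and opposite forces P (no external load).
Equating the net (thermal + elastic) strains gives |α₁ − α₂|·ΔT = P·[1/(A₁E₁) + 1/(A₂E₂)].
|α₁ − α₂|·ΔT = 9.7×10⁻⁶ × 99 = 0.0009603.
1/(A₁E₁) + 1/(A₂E₂) = 1/(2150×197×10³) + 1/(1700×71×10³) = 1.065×10⁻⁸ N⁻¹.
P = 0.0009603 / 1.065×10⁻⁸ = 90200 N = 90.2 kN.
σ_{aluminium} = P/A₂ = 90200/1700 = 53.06 MPa, tensile.

σ ≈ 53.1 MPa (tensile)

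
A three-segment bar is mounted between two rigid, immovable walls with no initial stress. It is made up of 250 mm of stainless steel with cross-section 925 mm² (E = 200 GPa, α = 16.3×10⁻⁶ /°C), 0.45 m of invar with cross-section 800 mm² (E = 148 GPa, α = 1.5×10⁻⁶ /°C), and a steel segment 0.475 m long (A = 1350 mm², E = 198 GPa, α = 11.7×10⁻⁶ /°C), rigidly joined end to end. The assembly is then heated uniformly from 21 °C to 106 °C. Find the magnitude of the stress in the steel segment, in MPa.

If the supports were absent, the total length change would be Σ αᵢΔT Lᵢ = 16.3×10⁻⁶×85×250 + 1.5×10⁻⁶×85×450 + 11.7×10⁻⁶×85×475 = 0.8761 mm.
The walls prevent any net length change, so an axial force P (same in every segment) develops. Compatibility: P · Σ Lᵢ/(AᵢEᵢ) = δ_free.
Σ Lᵢ/(AᵢEᵢ) = 250/(925×200×10³) + 450/(800×148×10³) + 475/(1350×198×10³) = 6.929×10⁻⁶ mm/N.
P = 0.8761 / 6.929×10⁻⁶ = 126400 N = 126.4 kN, compressive.
σ_{steel} = P / A = 126400 / 1350 = 93.66 MPa.

σ ≈ 93.7 MPa (compressive)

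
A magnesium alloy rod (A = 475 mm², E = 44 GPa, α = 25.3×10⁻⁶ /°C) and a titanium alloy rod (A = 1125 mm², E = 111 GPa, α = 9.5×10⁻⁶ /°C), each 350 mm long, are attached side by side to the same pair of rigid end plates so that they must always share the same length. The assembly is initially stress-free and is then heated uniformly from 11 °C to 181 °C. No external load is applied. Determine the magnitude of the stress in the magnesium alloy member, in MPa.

The magnesium alloy has the larger α, so on heating it would change length more than the titanium alloy if both were free. The rigid plates force a common final length, so the magnesium alloy is put into compression and the titanium alloy into tension, with equal and opposite forces P (no external load).
Setting the final lengths equal and cancelling L: (α₁ − α₂)ΔT = P/(A₁E₁) + P/(A₂E₂).
|α₁ − α₂|·ΔT = 15.8×10⁻⁶ × 170 = 0.002686.
1/(A₁E₁) + 1/(A₂E₂) = 1/(475×44×10³) + 1/(1125×111×10³) = 5.585×10⁻⁸ N⁻¹.
So P = 0.002686 / 5.585×10⁻⁸ = 48.09 kN.
σ_{magnesium alloy} = P/A₁ = 48090/475 = 101.2 MPa, compressive.

σ ≈ 101 MPa (compressive)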